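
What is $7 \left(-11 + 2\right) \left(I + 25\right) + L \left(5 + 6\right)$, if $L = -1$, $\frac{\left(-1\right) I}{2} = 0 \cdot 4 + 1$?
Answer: $-1460$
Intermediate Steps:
$I = -2$ ($I = - 2 \left(0 \cdot 4 + 1\right) = - 2 \left(0 + 1\right) = \left(-2\right) 1 = -2$)
$7 \left(-11 + 2\right) \left(I + 25\right) + L \left(5 + 6\right) = 7 \left(-11 + 2\right) \left(-2 + 25\right) - \left(5 + 6\right) = 7 \left(\left(-9\right) 23\right) - 11 = 7 \left(-207\right) - 11 = -1449 - 11 = -1460$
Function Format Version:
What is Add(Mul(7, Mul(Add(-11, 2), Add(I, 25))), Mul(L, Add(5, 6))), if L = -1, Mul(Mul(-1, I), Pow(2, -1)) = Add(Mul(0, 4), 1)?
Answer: -1460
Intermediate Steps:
I = -2 (I = Mul(-2, Add(Mul(0, 4), 1)) = Mul(-2, Add(0, 1)) = Mul(-2, 1) = -2)
Add(Mul(7, Mul(Add(-11, 2), Add(I, 25))), Mul(L, Add(5, 6))) = Add(Mul(7, Mul(Add(-11, 2), Add(-2, 25))), Mul(-1, Add(5, 6))) = Add(Mul(7, Mul(-9, 23)), Mul(-1, 11)) = Add(Mul(7, -207), -11) = Add(-1449, -11) = -1460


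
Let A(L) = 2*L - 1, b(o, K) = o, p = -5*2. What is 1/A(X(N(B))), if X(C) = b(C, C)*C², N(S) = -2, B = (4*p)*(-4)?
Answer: -1/17 ≈ -0.058824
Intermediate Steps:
p = -10
B = 160 (B = (4*(-10))*(-4) = -40*(-4) = 160)
X(C) = C³ (X(C) = C*C² = C³)
A(L) = -1 + 2*L
1/A(X(N(B))) = 1/(-1 + 2*(-2)³) = 1/(-1 + 2*(-8)) = 1/(-1 - 16) = 1/(-17) = -1/17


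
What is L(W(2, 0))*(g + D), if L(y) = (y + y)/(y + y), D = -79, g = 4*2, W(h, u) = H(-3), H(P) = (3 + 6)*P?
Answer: -71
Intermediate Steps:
H(P) = 9*P
W(h, u) = -27 (W(h, u) = 9*(-3) = -27)
g = 8
L(y) = 1 (L(y) = (2*y)/((2*y)) = (2*y)*(1/(2*y)) = 1)
L(W(2, 0))*(g + D) = 1*(8 - 79) = 1*(-71) = -71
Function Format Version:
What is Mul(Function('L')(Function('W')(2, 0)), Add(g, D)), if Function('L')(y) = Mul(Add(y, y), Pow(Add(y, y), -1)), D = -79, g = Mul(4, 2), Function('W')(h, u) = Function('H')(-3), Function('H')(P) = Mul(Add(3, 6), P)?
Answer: -71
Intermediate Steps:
Function('H')(P) = Mul(9, P)
Function('W')(h, u) = -27 (Function('W')(h, u) = Mul(9, -3) = -27)
g = 8
Function('L')(y) = 1 (Function('L')(y) = Mul(Mul(2, y), Pow(Mul(2, y), -1)) = Mul(Mul(2, y), Mul(Rational(1, 2), Pow(y, -1))) = 1)
Mul(Function('L')(Function('W')(2, 0)), Add(g, D)) = Mul(1, Add(8, -79)) = Mul(1, -71) = -71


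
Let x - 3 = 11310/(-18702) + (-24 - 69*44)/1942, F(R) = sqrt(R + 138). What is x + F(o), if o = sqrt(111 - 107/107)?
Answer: 2480476/3026607 + sqrt(138 + sqrt(110)) ≈ 13.005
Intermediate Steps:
o = sqrt(110) (o = sqrt(111 - 107*1/107) = sqrt(111 - 1) = sqrt(110) ≈ 10.488)
F(R) = sqrt(138 + R)
x = 2480476/3026607 (x = 3 + (11310/(-18702) + (-24 - 69*44)/1942) = 3 + (11310*(-1/18702) + (-24 - 3036)*(1/1942)) = 3 + (-1885/3117 - 3060*1/1942) = 3 + (-1885/3117 - 1530/971) = 3 - 6599345/3026607 = 2480476/3026607 ≈ 0.81956)
x + F(o) = 2480476/3026607 + sqrt(138 + sqrt(110))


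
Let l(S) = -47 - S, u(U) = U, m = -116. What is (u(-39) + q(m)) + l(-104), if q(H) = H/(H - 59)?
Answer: 3266/175 ≈ 18.663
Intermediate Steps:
q(H) = H/(-59 + H)
(u(-39) + q(m)) + l(-104) = (-39 - 116/(-59 - 116)) + (-47 - 1*(-104)) = (-39 - 116/(-175)) + (-47 + 104) = (-39 - 116*(-1/175)) + 57 = (-39 + 116/175) + 57 = -6709/175 + 57 = 3266/175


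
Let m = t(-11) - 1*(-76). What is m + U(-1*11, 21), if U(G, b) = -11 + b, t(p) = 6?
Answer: 92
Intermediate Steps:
m = 82 (m = 6 - 1*(-76) = 6 + 76 = 82)
m + U(-1*11, 21) = 82 + (-11 + 21) = 82 + 10 = 92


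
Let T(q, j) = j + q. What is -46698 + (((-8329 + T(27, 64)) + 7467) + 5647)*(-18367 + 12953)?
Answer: -26445362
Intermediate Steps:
-46698 + (((-8329 + T(27, 64)) + 7467) + 5647)*(-18367 + 12953) = -46698 + (((-8329 + (64 + 27)) + 7467) + 5647)*(-18367 + 12953) = -46698 + (((-8329 + 91) + 7467) + 5647)*(-5414) = -46698 + ((-8238 + 7467) + 5647)*(-5414) = -46698 + (-771 + 5647)*(-5414) = -46698 + 4876*(-5414) = -46698 - 26398664 = -26445362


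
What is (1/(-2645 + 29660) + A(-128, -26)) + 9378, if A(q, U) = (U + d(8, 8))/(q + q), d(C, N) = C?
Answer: 32428617023/3457920 ≈ 9378.1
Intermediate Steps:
A(q, U) = (8 + U)/(2*q) (A(q, U) = (U + 8)/(q + q) = (8 + U)/((2*q)) = (8 + U)*(1/(2*q)) = (8 + U)/(2*q))
(1/(-2645 + 29660) + A(-128, -26)) + 9378 = (1/(-2645 + 29660) + (½)*(8 - 26)/(-128)) + 9378 = (1/27015 + (½)*(-1/128)*(-18)) + 9378 = (1/27015 + 9/128) + 9378 = 243263/3457920 + 9378 = 32428617023/3457920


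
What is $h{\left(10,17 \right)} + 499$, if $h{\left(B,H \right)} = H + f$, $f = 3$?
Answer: $519$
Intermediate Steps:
$h{\left(B,H \right)} = 3 + H$ ($h{\left(B,H \right)} = H + 3 = 3 + H$)
$h{\left(10,17 \right)} + 499 = \left(3 + 17\right) + 499 = 20 + 499 = 519$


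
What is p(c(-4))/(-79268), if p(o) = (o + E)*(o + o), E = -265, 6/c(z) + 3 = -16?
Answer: -15123/7153937 ≈ -0.0021139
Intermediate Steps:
c(z) = -6/19 (c(z) = 6/(-3 - 16) = 6/(-19) = 6*(-1/19) = -6/19)
p(o) = 2*o*(-265 + o) (p(o) = (o - 265)*(o + o) = (-265 + o)*(2*o) = 2*o*(-265 + o))
p(c(-4))/(-79268) = (2*(-6/19)*(-265 - 6/19))/(-79268) = (2*(-6/19)*(-5041/19))*(-1/79268) = (60492/361)*(-1/79268) = -15123/7153937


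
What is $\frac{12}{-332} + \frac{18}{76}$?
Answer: $\frac{633}{3154} \approx 0.2007$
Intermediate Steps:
$\frac{12}{-332} + \frac{18}{76} = 12 \left(- \frac{1}{332}\right) + 18 \cdot \frac{1}{76} = - \frac{3}{83} + \frac{9}{38} = \frac{633}{3154}$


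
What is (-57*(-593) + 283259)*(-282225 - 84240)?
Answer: -116191392900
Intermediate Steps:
(-57*(-593) + 283259)*(-282225 - 84240) = (33801 + 283259)*(-366465) = 317060*(-366465) = -116191392900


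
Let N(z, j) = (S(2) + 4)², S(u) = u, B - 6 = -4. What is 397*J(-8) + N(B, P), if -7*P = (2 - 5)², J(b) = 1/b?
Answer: -109/8 ≈ -13.625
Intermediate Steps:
B = 2 (B = 6 - 4 = 2)
P = -9/7 (P = -(2 - 5)²/7 = -⅐*(-3)² = -⅐*9 = -9/7 ≈ -1.2857)
N(z, j) = 36 (N(z, j) = (2 + 4)² = 6² = 36)
397*J(-8) + N(B, P) = 397/(-8) + 36 = 397*(-⅛) + 36 = -397/8 + 36 = -109/8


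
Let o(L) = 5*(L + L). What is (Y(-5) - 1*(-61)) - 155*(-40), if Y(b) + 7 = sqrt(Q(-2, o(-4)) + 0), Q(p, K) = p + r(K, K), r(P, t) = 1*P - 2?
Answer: 6254 + 2*I*sqrt(11) ≈ 6254.0 + 6.6332*I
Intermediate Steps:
r(P, t) = -2 + P (r(P, t) = P - 2 = -2 + P)
o(L) = 10*L (o(L) = 5*(2*L) = 10*L)
Q(p, K) = -2 + K + p (Q(p, K) = p + (-2 + K) = -2 + K + p)
Y(b) = -7 + 2*I*sqrt(11) (Y(b) = -7 + sqrt((-2 + 10*(-4) - 2) + 0) = -7 + sqrt((-2 - 40 - 2) + 0) = -7 + sqrt(-44 + 0) = -7 + sqrt(-44) = -7 + 2*I*sqrt(11))
(Y(-5) - 1*(-61)) - 155*(-40) = ((-7 + 2*I*sqrt(11)) - 1*(-61)) - 155*(-40) = ((-7 + 2*I*sqrt(11)) + 61) + 6200 = (54 + 2*I*sqrt(11)) + 6200 = 6254 + 2*I*sqrt(11)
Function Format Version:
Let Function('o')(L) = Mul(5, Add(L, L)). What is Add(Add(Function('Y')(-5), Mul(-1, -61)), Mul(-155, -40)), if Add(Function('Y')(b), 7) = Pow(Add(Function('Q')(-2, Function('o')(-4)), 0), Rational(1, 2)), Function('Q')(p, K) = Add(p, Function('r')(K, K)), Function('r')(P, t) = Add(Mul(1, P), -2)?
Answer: Add(6254, Mul(2, I, Pow(11, Rational(1, 2)))) ≈ Add(6254.0, Mul(6.6332, I))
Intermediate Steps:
Function('r')(P, t) = Add(-2, P) (Function('r')(P, t) = Add(P, -2) = Add(-2, P))
Function('o')(L) = Mul(10, L) (Function('o')(L) = Mul(5, Mul(2, L)) = Mul(10, L))
Function('Q')(p, K) = Add(-2, K, p) (Function('Q')(p, K) = Add(p, Add(-2, K)) = Add(-2, K, p))
Function('Y')(b) = Add(-7, Mul(2, I, Pow(11, Rational(1, 2)))) (Function('Y')(b) = Add(-7, Pow(Add(Add(-2, Mul(10, -4), -2), 0), Rational(1, 2))) = Add(-7, Pow(Add(Add(-2, -40, -2), 0), Rational(1, 2))) = Add(-7, Pow(Add(-44, 0), Rational(1, 2))) = Add(-7, Pow(-44, Rational(1, 2))) = Add(-7, Mul(2, I, Pow(11, Rational(1, 2)))))
Add(Add(Function('Y')(-5), Mul(-1, -61)), Mul(-155, -40)) = Add(Add(Add(-7, Mul(2, I, Pow(11, Rational(1, 2)))), Mul(-1, -61)), Mul(-155, -40)) = Add(Add(Add(-7, Mul(2, I, Pow(11, Rational(1, 2)))), 61), 6200) = Add(Add(54, Mul(2, I, Pow(11, Rational(1, 2)))), 6200) = Add(6254, Mul(2, I, Pow(11, Rational(1, 2))))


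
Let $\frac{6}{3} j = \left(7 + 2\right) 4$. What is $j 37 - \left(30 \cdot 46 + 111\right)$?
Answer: $-825$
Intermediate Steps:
$j = 18$ ($j = \frac{\left(7 + 2\right) 4}{2} = \frac{9 \cdot 4}{2} = \frac{1}{2} \cdot 36 = 18$)
$j 37 - \left(30 \cdot 46 + 111\right) = 18 \cdot 37 - \left(30 \cdot 46 + 111\right) = 666 - \left(1380 + 111\right) = 666 - 1491 = -825$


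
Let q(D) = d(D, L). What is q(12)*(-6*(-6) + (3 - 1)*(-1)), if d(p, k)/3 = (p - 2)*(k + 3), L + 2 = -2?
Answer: -1020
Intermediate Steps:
L = -4 (L = -2 - 2 = -4)
d(p, k) = 3*(-2 + p)*(3 + k) (d(p, k) = 3*((p - 2)*(k + 3)) = 3*((-2 + p)*(3 + k)) = 3*(-2 + p)*(3 + k))
q(D) = 6 - 3*D (q(D) = -18 - 6*(-4) + 9*D + 3*(-4)*D = -18 + 24 + 9*D - 12*D = 6 - 3*D)
q(12)*(-6*(-6) + (3 - 1)*(-1)) = (6 - 3*12)*(-6*(-6) + (3 - 1)*(-1)) = (6 - 36)*(36 + 2*(-1)) = -30*(36 - 2) = -30*34 = -1020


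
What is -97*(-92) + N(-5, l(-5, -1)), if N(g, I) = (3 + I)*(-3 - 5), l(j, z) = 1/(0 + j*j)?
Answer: 222492/25 ≈ 8899.7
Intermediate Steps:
l(j, z) = j⁻² (l(j, z) = 1/(0 + j²) = 1/(j²) = j⁻²)
N(g, I) = -24 - 8*I (N(g, I) = (3 + I)*(-8) = -24 - 8*I)
-97*(-92) + N(-5, l(-5, -1)) = -97*(-92) + (-24 - 8/(-5)²) = 8924 + (-24 - 8*1/25) = 8924 + (-24 - 8/25) = 8924 - 608/25 = 222492/25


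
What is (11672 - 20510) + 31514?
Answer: 22676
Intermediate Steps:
(11672 - 20510) + 31514 = -8838 + 31514 = 22676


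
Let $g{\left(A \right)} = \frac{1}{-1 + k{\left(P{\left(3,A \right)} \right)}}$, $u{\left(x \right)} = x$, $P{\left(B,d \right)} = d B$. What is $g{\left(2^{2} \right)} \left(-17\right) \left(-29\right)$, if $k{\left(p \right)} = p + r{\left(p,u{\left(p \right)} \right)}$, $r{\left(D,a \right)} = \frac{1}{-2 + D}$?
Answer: $\frac{4930}{111} \approx 44.414$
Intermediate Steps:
$P{\left(B,d \right)} = B d$
$k{\left(p \right)} = p + \frac{1}{-2 + p}$
$g{\left(A \right)} = \frac{1}{-1 + \frac{1 + 3 A \left(-2 + 3 A\right)}{-2 + 3 A}}$
$g{\left(2^{2} \right)} \left(-17\right) \left(-29\right) = \frac{-2 + 3 \cdot 2^{2}}{3 \left(1 - 3 \cdot 2^{2} + 3 \left(2^{2}\right)^{2}\right)} \left(-17\right) \left(-29\right) = \frac{-2 + 3 \cdot 4}{3 \left(1 - 12 + 3 \cdot 4^{2}\right)} \left(-17\right) \left(-29\right) = \frac{-2 + 12}{3 \left(1 - 12 + 3 \cdot 16\right)} \left(-17\right) \left(-29\right) = \frac{1}{3} \frac{1}{1 - 12 + 48} \cdot 10 \left(-17\right) \left(-29\right) = \frac{1}{3} \cdot \frac{1}{37} \cdot 10 \left(-17\right) \left(-29\right) = \frac{10}{111} \left(-17\right) \left(-29\right) = \left(- \frac{170}{111}\right) \left(-29\right) = \frac{4930}{111}$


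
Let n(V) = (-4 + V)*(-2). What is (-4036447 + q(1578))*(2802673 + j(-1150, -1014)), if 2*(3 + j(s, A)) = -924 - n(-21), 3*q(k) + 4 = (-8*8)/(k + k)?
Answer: -8924273999080481/789 ≈ -1.1311e+13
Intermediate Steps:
n(V) = 8 - 2*V
q(k) = -4/3 - 32/(3*k) (q(k) = -4/3 + ((-8*8)/(k + k))/3 = -4/3 + (-64*1/(2*k))/3 = -4/3 + (-32/k)/3 = -4/3 - 32/(3*k))
j(s, A) = -490 (j(s, A) = -3 + (-924 - (8 - 2*(-21)))/2 = -3 + (-924 - (8 + 42))/2 = -3 + (-924 - 1*50)/2 = -3 + (-924 - 50)/2 = -3 + (½)*(-974) = -3 - 487 = -490)
(-4036447 + q(1578))*(2802673 + j(-1150, -1014)) = (-4036447 + (4/3)*(-8 - 1*1578)/1578)*(2802673 - 490) = (-4036447 + (4/3)*(1/1578)*(-8 - 1578))*2802183 = (-4036447 + (4/3)*(1/1578)*(-1586))*2802183 = (-4036447 - 3172/2367)*2802183 = -9554273221/2367*2802183 = -8924273999080481/789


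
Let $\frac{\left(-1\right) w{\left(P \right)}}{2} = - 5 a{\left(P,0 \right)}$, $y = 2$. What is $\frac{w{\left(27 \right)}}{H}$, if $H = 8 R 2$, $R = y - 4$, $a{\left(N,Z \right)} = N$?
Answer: $- \frac{135}{16} \approx -8.4375$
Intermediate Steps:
$R = -2$ ($R = 2 - 4 = -2$)
$H = -32$ ($H = 8 \left(-2\right) 2 = \left(-16\right) 2 = -32$)
$w{\left(P \right)} = 10 P$ ($w{\left(P \right)} = - 2 \left(- 5 P\right) = 10 P$)
$\frac{w{\left(27 \right)}}{H} = \frac{10 \cdot 27}{-32} = 270 \left(- \frac{1}{32}\right) = - \frac{135}{16}$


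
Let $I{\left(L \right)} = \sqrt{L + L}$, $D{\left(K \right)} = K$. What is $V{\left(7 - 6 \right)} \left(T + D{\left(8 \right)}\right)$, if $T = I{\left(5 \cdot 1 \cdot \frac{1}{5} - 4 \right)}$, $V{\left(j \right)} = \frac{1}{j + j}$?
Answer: $4 + \frac{i \sqrt{6}}{2} \approx 4.0 + 1.2247 i$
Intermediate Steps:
$I{\left(L \right)} = \sqrt{2} \sqrt{L}$ ($I{\left(L \right)} = \sqrt{2 L} = \sqrt{2} \sqrt{L}$)
$V{\left(j \right)} = \frac{1}{2 j}$
$T = i \sqrt{6}$ ($T = \sqrt{2} \sqrt{5 \cdot 1 \cdot \frac{1}{5} - 4} = \sqrt{2} \sqrt{5 \cdot \frac{1}{5} - 4} = \sqrt{2} \sqrt{1 - 4} = \sqrt{2} \sqrt{-3} = \sqrt{2} i \sqrt{3} = i \sqrt{6} \approx 2.4495 i$)
$V{\left(7 - 6 \right)} \left(T + D{\left(8 \right)}\right) = \frac{1}{2 \left(7 - 6\right)} \left(i \sqrt{6} + 8\right) = \frac{1}{2 \left(7 - 6\right)} \left(8 + i \sqrt{6}\right) = \frac{1}{2 \cdot 1} \left(8 + i \sqrt{6}\right) = \frac{1}{2} \cdot 1 \left(8 + i \sqrt{6}\right) = \frac{8 + i \sqrt{6}}{2} = 4 + \frac{i \sqrt{6}}{2}$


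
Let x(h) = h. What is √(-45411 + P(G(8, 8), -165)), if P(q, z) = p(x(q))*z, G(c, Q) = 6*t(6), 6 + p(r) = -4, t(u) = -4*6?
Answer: I*√43761 ≈ 209.19*I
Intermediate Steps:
t(u) = -24
p(r) = -10 (p(r) = -6 - 4 = -10)
G(c, Q) = -144 (G(c, Q) = 6*(-24) = -144)
P(q, z) = -10*z
√(-45411 + P(G(8, 8), -165)) = √(-45411 - 10*(-165)) = √(-45411 + 1650) = √(-43761) = I*√43761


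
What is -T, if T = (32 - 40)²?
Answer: -64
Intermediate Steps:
T = 64 (T = (-8)² = 64)
-T = -1*64 = -64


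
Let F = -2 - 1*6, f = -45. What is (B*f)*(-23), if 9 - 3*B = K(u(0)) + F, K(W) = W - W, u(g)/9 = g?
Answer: 5865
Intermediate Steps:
u(g) = 9*g
K(W) = 0
F = -8 (F = -2 - 6 = -8)
B = 17/3 (B = 3 - (0 - 8)/3 = 3 - 1/3*(-8) = 3 + 8/3 = 17/3 ≈ 5.6667)
(B*f)*(-23) = ((17/3)*(-45))*(-23) = -255*(-23) = 5865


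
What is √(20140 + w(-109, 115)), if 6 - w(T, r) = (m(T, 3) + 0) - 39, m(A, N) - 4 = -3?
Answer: 58*√6 ≈ 142.07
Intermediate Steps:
m(A, N) = 1 (m(A, N) = 4 - 3 = 1)
w(T, r) = 44 (w(T, r) = 6 - ((1 + 0) - 39) = 6 - (1 - 39) = 6 - 1*(-38) = 6 + 38 = 44)
√(20140 + w(-109, 115)) = √(20140 + 44) = √20184 = 58*√6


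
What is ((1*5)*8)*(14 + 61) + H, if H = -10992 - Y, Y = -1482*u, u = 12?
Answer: 9792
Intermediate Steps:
Y = -17784 (Y = -1482*12 = -17784)
H = 6792 (H = -10992 - 1*(-17784) = -10992 + 17784 = 6792)
((1*5)*8)*(14 + 61) + H = ((1*5)*8)*(14 + 61) + 6792 = (5*8)*75 + 6792 = 40*75 + 6792 = 3000 + 6792 = 9792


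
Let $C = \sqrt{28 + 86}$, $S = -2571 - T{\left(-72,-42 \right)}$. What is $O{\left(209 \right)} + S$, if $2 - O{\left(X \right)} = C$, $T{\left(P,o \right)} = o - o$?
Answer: $-2569 - \sqrt{114} \approx -2579.7$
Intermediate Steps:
$T{\left(P,o \right)} = 0$
$S = -2571$ ($S = -2571 - 0 = -2571 + 0 = -2571$)
$C = \sqrt{114} \approx 10.677$
$O{\left(X \right)} = 2 - \sqrt{114}$
$O{\left(209 \right)} + S = \left(2 - \sqrt{114}\right) - 2571 = -2569 - \sqrt{114}$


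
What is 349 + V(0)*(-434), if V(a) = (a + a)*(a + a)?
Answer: 349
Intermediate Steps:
V(a) = 4*a**2 (V(a) = (2*a)*(2*a) = 4*a**2)
349 + V(0)*(-434) = 349 + (4*0**2)*(-434) = 349 + (4*0)*(-434) = 349 + 0*(-434) = 349 + 0 = 349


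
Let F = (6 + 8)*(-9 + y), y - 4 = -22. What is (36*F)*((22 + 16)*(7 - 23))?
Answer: 8273664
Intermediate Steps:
y = -18 (y = 4 - 22 = -18)
F = -378 (F = (6 + 8)*(-9 - 18) = 14*(-27) = -378)
(36*F)*((22 + 16)*(7 - 23)) = (36*(-378))*((22 + 16)*(7 - 23)) = -517104*(-16) = -13608*(-608) = 8273664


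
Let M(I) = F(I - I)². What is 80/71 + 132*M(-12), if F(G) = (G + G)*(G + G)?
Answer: 80/71 ≈ 1.1268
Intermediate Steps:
F(G) = 4*G² (F(G) = (2*G)*(2*G) = 4*G²)
M(I) = 0 (M(I) = (4*(I - I)²)² = (4*0²)² = (4*0)² = 0² = 0)
80/71 + 132*M(-12) = 80/71 + 132*0 = 80*(1/71) + 0 = 80/71 + 0 = 80/71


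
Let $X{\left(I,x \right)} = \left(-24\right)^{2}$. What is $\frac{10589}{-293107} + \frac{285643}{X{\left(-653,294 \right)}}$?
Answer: $\frac{83717863537}{168829632} \approx 495.87$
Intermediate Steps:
$X{\left(I,x \right)} = 576$
$\frac{10589}{-293107} + \frac{285643}{X{\left(-653,294 \right)}} = \frac{10589}{-293107} + \frac{285643}{576} = 10589 \left(- \frac{1}{293107}\right) + 285643 \cdot \frac{1}{576} = - \frac{10589}{293107} + \frac{285643}{576} = \frac{83717863537}{168829632}$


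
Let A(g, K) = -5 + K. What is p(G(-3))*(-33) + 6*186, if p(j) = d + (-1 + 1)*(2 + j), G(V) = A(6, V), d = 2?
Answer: 1050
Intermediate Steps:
G(V) = -5 + V
p(j) = 2 (p(j) = 2 + (-1 + 1)*(2 + j) = 2 + 0*(2 + j) = 2 + 0 = 2)
p(G(-3))*(-33) + 6*186 = 2*(-33) + 6*186 = -66 + 1116 = 1050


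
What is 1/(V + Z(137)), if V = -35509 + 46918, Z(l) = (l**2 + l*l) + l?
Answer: 1/49084 ≈ 2.0373e-5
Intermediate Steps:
Z(l) = l + 2*l**2 (Z(l) = (l**2 + l**2) + l = 2*l**2 + l = l + 2*l**2)
V = 11409
1/(V + Z(137)) = 1/(11409 + 137*(1 + 2*137)) = 1/(11409 + 137*(1 + 274)) = 1/(11409 + 137*275) = 1/(11409 + 37675) = 1/49084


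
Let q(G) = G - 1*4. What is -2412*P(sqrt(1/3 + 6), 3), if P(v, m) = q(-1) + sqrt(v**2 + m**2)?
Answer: 12060 - 804*sqrt(138) ≈ 2615.1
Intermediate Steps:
q(G) = -4 + G (q(G) = G - 4 = -4 + G)
P(v, m) = -5 + sqrt(m**2 + v**2) (P(v, m) = (-4 - 1) + sqrt(v**2 + m**2) = -5 + sqrt(m**2 + v**2))
-2412*P(sqrt(1/3 + 6), 3) = -2412*(-5 + sqrt(3**2 + (sqrt(1/3 + 6))**2)) = -2412*(-5 + sqrt(9 + (sqrt(1/3 + 6))**2)) = -2412*(-5 + sqrt(9 + (sqrt(19/3))**2)) = -2412*(-5 + sqrt(9 + (sqrt(57)/3)**2)) = -2412*(-5 + sqrt(9 + 19/3)) = -2412*(-5 + sqrt(46/3)) = -2412*(-5 + sqrt(138)/3) = 12060 - 804*sqrt(138)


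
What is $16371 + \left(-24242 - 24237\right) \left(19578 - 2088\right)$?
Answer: $-847881339$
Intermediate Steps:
$16371 + \left(-24242 - 24237\right) \left(19578 - 2088\right) = 16371 - 847897710 = -847881339$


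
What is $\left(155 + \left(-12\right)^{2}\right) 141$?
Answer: $42159$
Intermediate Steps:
$\left(155 + \left(-12\right)^{2}\right) 141 = \left(155 + 144\right) 141 = 299 \cdot 141 = 42159$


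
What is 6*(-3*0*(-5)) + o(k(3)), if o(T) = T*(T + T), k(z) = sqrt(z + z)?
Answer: 12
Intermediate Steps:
k(z) = sqrt(2)*sqrt(z) (k(z) = sqrt(2*z) = sqrt(2)*sqrt(z))
o(T) = 2*T**2 (o(T) = T*(2*T) = 2*T**2)
6*(-3*0*(-5)) + o(k(3)) = 6*(-3*0*(-5)) + 2*(sqrt(2)*sqrt(3))**2 = 6*(0*(-5)) + 2*(sqrt(6))**2 = 6*0 + 2*6 = 0 + 12 = 12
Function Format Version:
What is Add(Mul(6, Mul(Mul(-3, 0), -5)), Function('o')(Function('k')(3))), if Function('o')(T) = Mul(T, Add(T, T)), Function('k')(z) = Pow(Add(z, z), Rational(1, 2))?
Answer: 12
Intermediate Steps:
Function('k')(z) = Mul(Pow(2, Rational(1, 2)), Pow(z, Rational(1, 2))) (Function('k')(z) = Pow(Mul(2, z), Rational(1, 2)) = Mul(Pow(2, Rational(1, 2)), Pow(z, Rational(1, 2))))
Function('o')(T) = Mul(2, Pow(T, 2)) (Function('o')(T) = Mul(T, Mul(2, T)) = Mul(2, Pow(T, 2)))
Add(Mul(6, Mul(Mul(-3, 0), -5)), Function('o')(Function('k')(3))) = Add(Mul(6, Mul(Mul(-3, 0), -5)), Mul(2, Pow(Mul(Pow(2, Rational(1, 2)), Pow(3, Rational(1, 2))), 2))) = Add(Mul(6, Mul(0, -5)), Mul(2, Pow(Pow(6, Rational(1, 2)), 2))) = Add(Mul(6, 0), Mul(2, 6)) = Add(0, 12) = 12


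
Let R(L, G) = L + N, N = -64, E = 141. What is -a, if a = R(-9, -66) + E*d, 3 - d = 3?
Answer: 73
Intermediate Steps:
d = 0 (d = 3 - 1*3 = 3 - 3 = 0)
R(L, G) = -64 + L (R(L, G) = L - 64 = -64 + L)
a = -73 (a = (-64 - 9) + 141*0 = -73 + 0 = -73)
-a = -1*(-73) = 73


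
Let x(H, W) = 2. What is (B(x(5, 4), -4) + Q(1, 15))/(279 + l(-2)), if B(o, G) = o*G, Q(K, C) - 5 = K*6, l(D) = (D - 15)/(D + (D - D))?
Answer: 6/575 ≈ 0.010435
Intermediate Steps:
l(D) = (-15 + D)/D (l(D) = (-15 + D)/(D + 0) = (-15 + D)/D)
Q(K, C) = 5 + 6*K (Q(K, C) = 5 + K*6 = 5 + 6*K)
B(o, G) = G*o
(B(x(5, 4), -4) + Q(1, 15))/(279 + l(-2)) = (-4*2 + (5 + 6*1))/(279 + (-15 - 2)/(-2)) = (-8 + (5 + 6))/(279 - ½*(-17)) = (-8 + 11)/(279 + 17/2) = 3/(575/2) = 3*(2/575) = 6/575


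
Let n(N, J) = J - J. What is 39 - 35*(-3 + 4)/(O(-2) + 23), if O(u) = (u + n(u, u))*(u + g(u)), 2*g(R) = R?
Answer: 1096/29 ≈ 37.793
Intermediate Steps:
n(N, J) = 0
g(R) = R/2
O(u) = 3*u**2/2 (O(u) = (u + 0)*(u + u/2) = u*(3*u/2) = 3*u**2/2)
39 - 35*(-3 + 4)/(O(-2) + 23) = 39 - 35*(-3 + 4)/((3/2)*(-2)**2 + 23) = 39 - 35/((3/2)*4 + 23) = 39 - 35/(6 + 23) = 39 - 35/29 = 1096/29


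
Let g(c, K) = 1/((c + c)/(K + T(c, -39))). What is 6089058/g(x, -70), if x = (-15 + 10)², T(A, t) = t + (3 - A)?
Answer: -304452900/131 ≈ -2.3241e+6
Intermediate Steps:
T(A, t) = 3 + t - A
x = 25 (x = (-5)² = 25)
g(c, K) = (-36 + K - c)/(2*c) (g(c, K) = 1/((c + c)/(K + (3 - 39 - c))) = 1/((2*c)/(K + (-36 - c))) = 1/((2*c)/(-36 + K - c)) = 1/(2*c/(-36 + K - c)) = (-36 + K - c)/(2*c))
6089058/g(x, -70) = 6089058/(((½)*(-36 - 70 - 1*25)/25)) = 6089058/(((½)*(1/25)*(-36 - 70 - 25))) = 6089058/(((½)*(1/25)*(-131))) = 6089058/(-131/50) = 6089058*(-50/131) = -304452900/131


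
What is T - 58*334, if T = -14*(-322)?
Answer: -14864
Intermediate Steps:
T = 4508
T - 58*334 = 4508 - 58*334 = 4508 - 1*19372 = 4508 - 19372 = -14864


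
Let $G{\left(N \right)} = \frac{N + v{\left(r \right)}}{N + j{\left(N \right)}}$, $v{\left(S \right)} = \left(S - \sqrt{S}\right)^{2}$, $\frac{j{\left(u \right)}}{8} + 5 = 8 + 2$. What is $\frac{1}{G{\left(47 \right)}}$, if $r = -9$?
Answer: $\frac{10353}{17077} - \frac{4698 i}{17077} \approx 0.60625 - 0.27511 i$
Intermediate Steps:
$j{\left(u \right)} = 40$ ($j{\left(u \right)} = -40 + 8 \left(8 + 2\right) = -40 + 8 \cdot 10 = -40 + 80 = 40$)
$G{\left(N \right)} = \frac{N + \left(9 + 3 i\right)^{2}}{40 + N}$ ($G{\left(N \right)} = \frac{N + \left(\sqrt{-9} - -9\right)^{2}}{N + 40} = \frac{N + \left(3 i + 9\right)^{2}}{40 + N} = \frac{N + \left(9 + 3 i\right)^{2}}{40 + N}$)
$\frac{1}{G{\left(47 \right)}} = \frac{1}{\frac{1}{40 + 47} \left(72 + 47 + 54 i\right)} = \frac{1}{\frac{1}{87} \left(119 + 54 i\right)} = \frac{1}{\frac{119}{87} + \frac{18 i}{29}} = \frac{7569 \left(\frac{119}{87} - \frac{18 i}{29}\right)}{17077}$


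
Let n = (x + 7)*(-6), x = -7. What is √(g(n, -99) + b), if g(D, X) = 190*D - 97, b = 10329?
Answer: 2*√2558 ≈ 101.15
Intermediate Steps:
n = 0 (n = (-7 + 7)*(-6) = 0*(-6) = 0)
g(D, X) = -97 + 190*D
√(g(n, -99) + b) = √((-97 + 190*0) + 10329) = √((-97 + 0) + 10329) = √(-97 + 10329) = √10232 = 2*√2558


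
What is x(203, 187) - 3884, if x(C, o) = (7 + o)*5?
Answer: -2914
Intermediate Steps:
x(C, o) = 35 + 5*o
x(203, 187) - 3884 = (35 + 5*187) - 3884 = (35 + 935) - 3884 = 970 - 3884 = -2914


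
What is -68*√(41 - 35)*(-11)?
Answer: 748*√6 ≈ 1832.2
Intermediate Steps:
-68*√(41 - 35)*(-11) = -68*√6*(-11) = 748*√6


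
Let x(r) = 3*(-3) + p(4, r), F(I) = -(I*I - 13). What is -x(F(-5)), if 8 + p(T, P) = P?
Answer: 29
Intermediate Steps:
p(T, P) = -8 + P
F(I) = 13 - I**2 (F(I) = -(I**2 - 13) = -(-13 + I**2) = 13 - I**2)
x(r) = -17 + r (x(r) = 3*(-3) + (-8 + r) = -9 + (-8 + r) = -17 + r)
-x(F(-5)) = -(-17 + (13 - 1*(-5)**2)) = -(-17 + (13 - 1*25)) = -(-17 + (13 - 25)) = -(-17 - 12) = -1*(-29) = 29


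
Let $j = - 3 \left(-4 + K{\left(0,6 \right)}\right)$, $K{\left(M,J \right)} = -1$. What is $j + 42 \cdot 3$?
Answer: $141$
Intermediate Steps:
$j = 15$ ($j = - 3 \left(-4 - 1\right) = \left(-3\right) \left(-5\right) = 15$)
$j + 42 \cdot 3 = 15 + 42 \cdot 3 = 15 + 126 = 141$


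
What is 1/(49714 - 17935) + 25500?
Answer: 810364501/31779 ≈ 25500.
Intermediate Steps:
1/(49714 - 17935) + 25500 = 1/31779 + 25500 = 810364501/31779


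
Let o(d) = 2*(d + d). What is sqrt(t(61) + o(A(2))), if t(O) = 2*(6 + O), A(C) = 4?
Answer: 5*sqrt(6) ≈ 12.247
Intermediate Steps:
t(O) = 12 + 2*O
o(d) = 4*d (o(d) = 2*(2*d) = 4*d)
sqrt(t(61) + o(A(2))) = sqrt((12 + 2*61) + 4*4) = sqrt((12 + 122) + 16) = sqrt(134 + 16) = sqrt(150) = 5*sqrt(6)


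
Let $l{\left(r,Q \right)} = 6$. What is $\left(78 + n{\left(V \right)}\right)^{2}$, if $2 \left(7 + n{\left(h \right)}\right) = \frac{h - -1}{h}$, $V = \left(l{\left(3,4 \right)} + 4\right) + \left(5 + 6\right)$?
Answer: $\frac{2256004}{441} \approx 5115.7$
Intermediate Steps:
$V = 21$ ($V = \left(6 + 4\right) + \left(5 + 6\right) = 10 + 11 = 21$)
$n{\left(h \right)} = -7 + \frac{1 + h}{2 h}$ ($n{\left(h \right)} = -7 + \frac{\left(h - -1\right) \frac{1}{h}}{2} = -7 + \frac{\left(h + 1\right) \frac{1}{h}}{2} = -7 + \frac{\left(1 + h\right) \frac{1}{h}}{2} = -7 + \frac{\frac{1}{h} \left(1 + h\right)}{2} = -7 + \frac{1 + h}{2 h}$)
$\left(78 + n{\left(V \right)}\right)^{2} = \left(78 + \frac{1 - 273}{2 \cdot 21}\right)^{2} = \left(78 + \frac{1}{2} \cdot \frac{1}{21} \left(1 - 273\right)\right)^{2} = \left(78 + \frac{1}{2} \cdot \frac{1}{21} \left(-272\right)\right)^{2} = \left(78 - \frac{136}{21}\right)^{2} = \left(\frac{1502}{21}\right)^{2} = \frac{2256004}{441}$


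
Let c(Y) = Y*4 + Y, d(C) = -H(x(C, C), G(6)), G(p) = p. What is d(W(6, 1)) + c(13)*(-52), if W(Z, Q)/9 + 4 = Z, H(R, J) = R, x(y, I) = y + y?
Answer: -3416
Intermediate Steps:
x(y, I) = 2*y
W(Z, Q) = -36 + 9*Z
d(C) = -2*C
c(Y) = 5*Y (c(Y) = 4*Y + Y = 5*Y)
d(W(6, 1)) + c(13)*(-52) = -2*(-36 + 9*6) + (5*13)*(-52) = -2*(-36 + 54) + 65*(-52) = -2*18 - 3380 = -36 - 3380 = -3416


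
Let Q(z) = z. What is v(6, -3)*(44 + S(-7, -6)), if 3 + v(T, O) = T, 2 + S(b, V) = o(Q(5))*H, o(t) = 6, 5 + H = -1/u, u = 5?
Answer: 162/5 ≈ 32.400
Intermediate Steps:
H = -26/5 (H = -5 - 1/5 = -26/5 ≈ -5.2000)
S(b, V) = -166/5 (S(b, V) = -2 + 6*(-26/5) = -2 - 156/5 = -166/5)
v(T, O) = -3 + T
v(6, -3)*(44 + S(-7, -6)) = (-3 + 6)*(44 - 166/5) = 3*(54/5) = 162/5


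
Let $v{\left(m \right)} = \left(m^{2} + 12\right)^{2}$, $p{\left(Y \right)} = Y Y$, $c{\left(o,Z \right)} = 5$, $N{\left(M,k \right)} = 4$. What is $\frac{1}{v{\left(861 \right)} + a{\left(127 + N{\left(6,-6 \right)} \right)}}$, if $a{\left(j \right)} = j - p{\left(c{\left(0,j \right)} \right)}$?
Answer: $\frac{1}{549574616995} \approx 1.8196 \cdot 10^{-12}$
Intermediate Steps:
$p{\left(Y \right)} = Y^{2}$
$a{\left(j \right)} = -25 + j$ ($a{\left(j \right)} = j - 5^{2} = j - 25 = -25 + j$)
$v{\left(m \right)} = \left(12 + m^{2}\right)^{2}$
$\frac{1}{v{\left(861 \right)} + a{\left(127 + N{\left(6,-6 \right)} \right)}} = \frac{1}{\left(12 + 861^{2}\right)^{2} + \left(-25 + \left(127 + 4\right)\right)} = \frac{1}{\left(12 + 741321\right)^{2} + \left(-25 + 131\right)} = \frac{1}{741333^{2} + 106} = \frac{1}{549574616889 + 106} = \frac{1}{549574616995}$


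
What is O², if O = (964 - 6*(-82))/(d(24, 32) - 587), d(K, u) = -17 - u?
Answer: 132496/25281 ≈ 5.2409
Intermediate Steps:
O = -364/159 (O = (964 - 6*(-82))/((-17 - 1*32) - 587) = (964 + 492)/((-17 - 32) - 587) = 1456/(-49 - 587) = 1456/(-636) = 1456*(-1/636) = -364/159 ≈ -2.2893)
O² = (-364/159)² = 132496/25281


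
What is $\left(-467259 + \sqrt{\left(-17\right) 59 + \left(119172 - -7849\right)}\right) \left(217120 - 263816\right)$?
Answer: $21819126264 - 140088 \sqrt{14002} \approx 2.1803 \cdot 10^{10}$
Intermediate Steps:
$\left(-467259 + \sqrt{\left(-17\right) 59 + \left(119172 - -7849\right)}\right) \left(217120 - 263816\right) = \left(-467259 + \sqrt{-1003 + \left(119172 + 7849\right)}\right) \left(-46696\right) = \left(-467259 + \sqrt{-1003 + 127021}\right) \left(-46696\right) = \left(-467259 + \sqrt{126018}\right) \left(-46696\right) = \left(-467259 + 3 \sqrt{14002}\right) \left(-46696\right) = 21819126264 - 140088 \sqrt{14002}$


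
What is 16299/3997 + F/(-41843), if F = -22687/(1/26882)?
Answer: 2438340119255/167246471 ≈ 14579.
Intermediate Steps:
F = -609871934 (F = -22687/1/26882 = -22687*26882 = -609871934)
16299/3997 + F/(-41843) = 16299/3997 - 609871934/(-41843) = 16299*(1/3997) - 609871934*(-1/41843) = 16299/3997 + 609871934/41843 = 2438340119255/167246471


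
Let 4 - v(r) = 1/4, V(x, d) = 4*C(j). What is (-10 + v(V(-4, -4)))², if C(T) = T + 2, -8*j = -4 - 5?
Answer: 625/16 ≈ 39.063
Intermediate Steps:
j = 9/8 (j = -(-4 - 5)/8 = -⅛*(-9) = 9/8 ≈ 1.1250)
C(T) = 2 + T
V(x, d) = 25/2 (V(x, d) = 4*(2 + 9/8) = 4*(25/8) = 25/2)
v(r) = 15/4 (v(r) = 4 - 1/4 = 4 - 1*¼ = 4 - ¼ = 15/4)
(-10 + v(V(-4, -4)))² = (-10 + 15/4)² = (-25/4)² = 625/16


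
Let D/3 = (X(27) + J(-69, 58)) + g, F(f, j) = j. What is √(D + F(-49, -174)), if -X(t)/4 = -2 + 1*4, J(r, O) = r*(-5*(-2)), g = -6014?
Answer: I*√20310 ≈ 142.51*I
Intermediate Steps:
J(r, O) = 10*r (J(r, O) = r*10 = 10*r)
X(t) = -8 (X(t) = -4*(-2 + 1*4) = -4*(-2 + 4) = -4*2 = -8)
D = -20136 (D = 3*((-8 + 10*(-69)) - 6014) = 3*((-8 - 690) - 6014) = 3*(-698 - 6014) = 3*(-6712) = -20136)
√(D + F(-49, -174)) = √(-20136 - 174) = √(-20310) = I*√20310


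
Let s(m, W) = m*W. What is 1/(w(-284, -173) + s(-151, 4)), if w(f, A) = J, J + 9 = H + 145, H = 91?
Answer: -1/377 ≈ -0.0026525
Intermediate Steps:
s(m, W) = W*m
J = 227 (J = -9 + (91 + 145) = -9 + 236 = 227)
w(f, A) = 227
1/(w(-284, -173) + s(-151, 4)) = 1/(227 + 4*(-151)) = 1/(227 - 604) = 1/(-377) = -1/377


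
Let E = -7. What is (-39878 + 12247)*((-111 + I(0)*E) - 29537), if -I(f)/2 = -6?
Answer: 821524892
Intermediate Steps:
I(f) = 12 (I(f) = -2*(-6) = 12)
(-39878 + 12247)*((-111 + I(0)*E) - 29537) = (-39878 + 12247)*((-111 + 12*(-7)) - 29537) = -27631*((-111 - 84) - 29537) = -27631*(-195 - 29537) = -27631*(-29732) = 821524892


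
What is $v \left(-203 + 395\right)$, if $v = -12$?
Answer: $-2304$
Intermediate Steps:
$v \left(-203 + 395\right) = - 12 \left(-203 + 395\right) = \left(-12\right) 192 = -2304$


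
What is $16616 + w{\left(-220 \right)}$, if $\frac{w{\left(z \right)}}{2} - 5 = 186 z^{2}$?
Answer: $18021426$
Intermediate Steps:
$w{\left(z \right)} = 10 + 372 z^{2}$ ($w{\left(z \right)} = 10 + 2 \cdot 186 z^{2} = 10 + 372 z^{2}$)
$16616 + w{\left(-220 \right)} = 16616 + \left(10 + 372 \left(-220\right)^{2}\right) = 16616 + \left(10 + 372 \cdot 48400\right) = 16616 + \left(10 + 18004800\right) = 16616 + 18004810 = 18021426$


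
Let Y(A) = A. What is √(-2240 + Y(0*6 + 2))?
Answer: I*√2238 ≈ 47.307*I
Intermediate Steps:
√(-2240 + Y(0*6 + 2)) = √(-2240 + (0*6 + 2)) = √(-2240 + (0 + 2)) = √(-2240 + 2) = √(-2238) = I*√2238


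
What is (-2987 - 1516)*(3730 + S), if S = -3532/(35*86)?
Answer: -25270313652/1505 ≈ -1.6791e+7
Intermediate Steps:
S = -1766/1505 (S = -3532/3010 = -3532*1/3010 = -1766/1505 ≈ -1.1734)
(-2987 - 1516)*(3730 + S) = (-2987 - 1516)*(3730 - 1766/1505) = -4503*5611884/1505 = -25270313652/1505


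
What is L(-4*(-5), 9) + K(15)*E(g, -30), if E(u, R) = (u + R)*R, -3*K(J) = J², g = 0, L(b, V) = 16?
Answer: -67484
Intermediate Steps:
K(J) = -J²/3
E(u, R) = R*(R + u) (E(u, R) = (R + u)*R = R*(R + u))
L(-4*(-5), 9) + K(15)*E(g, -30) = 16 + (-⅓*15²)*(-30*(-30 + 0)) = 16 + (-⅓*225)*(-30*(-30)) = 16 - 75*900 = 16 - 67500 = -67484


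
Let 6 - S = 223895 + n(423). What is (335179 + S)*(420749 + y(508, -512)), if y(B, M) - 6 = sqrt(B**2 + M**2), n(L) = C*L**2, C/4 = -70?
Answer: 21126701814550 + 200845640*sqrt(32513) ≈ 2.1163e+13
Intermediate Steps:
C = -280 (C = 4*(-70) = -280)
n(L) = -280*L**2
y(B, M) = 6 + sqrt(B**2 + M**2)
S = 49876231 (S = 6 - (223895 - 280*423**2) = 6 - (223895 - 280*178929) = 6 - (223895 - 50100120) = 6 - 1*(-49876225) = 6 + 49876225 = 49876231)
(335179 + S)*(420749 + y(508, -512)) = (335179 + 49876231)*(420749 + (6 + sqrt(508**2 + (-512)**2))) = 50211410*(420749 + (6 + sqrt(258064 + 262144))) = 50211410*(420749 + (6 + sqrt(520208))) = 50211410*(420749 + (6 + 4*sqrt(32513))) = 50211410*(420755 + 4*sqrt(32513)) = 21126701814550 + 200845640*sqrt(32513)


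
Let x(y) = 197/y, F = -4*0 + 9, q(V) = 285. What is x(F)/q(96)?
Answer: 197/2565 ≈ 0.076803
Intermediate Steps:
F = 9 (F = 0 + 9 = 9)
x(F)/q(96) = (197/9)/285 = (197*(1/9))*(1/285) = (197/9)*(1/285) = 197/2565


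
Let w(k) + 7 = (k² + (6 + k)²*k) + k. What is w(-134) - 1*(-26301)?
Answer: -2151340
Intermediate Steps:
w(k) = -7 + k + k² + k*(6 + k)² (w(k) = -7 + ((k² + (6 + k)²*k) + k) = -7 + ((k² + k*(6 + k)²) + k) = -7 + (k + k² + k*(6 + k)²) = -7 + k + k² + k*(6 + k)²)
w(-134) - 1*(-26301) = (-7 - 134 + (-134)² - 134*(6 - 134)²) - 1*(-26301) = (-7 - 134 + 17956 - 134*(-128)²) + 26301 = (-7 - 134 + 17956 - 134*16384) + 26301 = (-7 - 134 + 17956 - 2195456) + 26301 = -2177641 + 26301 = -2151340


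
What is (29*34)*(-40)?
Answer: -39440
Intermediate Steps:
(29*34)*(-40) = 986*(-40) = -39440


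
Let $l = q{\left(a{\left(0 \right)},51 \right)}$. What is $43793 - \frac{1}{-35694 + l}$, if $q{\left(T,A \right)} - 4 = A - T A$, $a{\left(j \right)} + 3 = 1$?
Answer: $\frac{1556271842}{35537} \approx 43793.0$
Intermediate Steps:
$a{\left(j \right)} = -2$ ($a{\left(j \right)} = -3 + 1 = -2$)
$q{\left(T,A \right)} = 4 + A - A T$ ($q{\left(T,A \right)} = 4 - \left(- A + T A\right) = 4 - \left(- A + A T\right) = 4 + A - A T$)
$l = 157$ ($l = 4 + 51 - 51 \left(-2\right) = 4 + 51 + 102 = 157$)
$43793 - \frac{1}{-35694 + l} = 43793 - \frac{1}{-35694 + 157} = 43793 - \frac{1}{-35537} = 43793 - - \frac{1}{35537} = 43793 + \frac{1}{35537} = \frac{1556271842}{35537}$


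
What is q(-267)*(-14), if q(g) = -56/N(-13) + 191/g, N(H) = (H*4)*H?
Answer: 504238/45123 ≈ 11.175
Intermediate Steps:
N(H) = 4*H² (N(H) = (4*H)*H = 4*H²)
q(g) = -14/169 + 191/g (q(g) = -56/(4*(-13)²) + 191/g = -56/(4*169) + 191/g = -56/676 + 191/g = -56*1/676 + 191/g = -14/169 + 191/g)
q(-267)*(-14) = (-14/169 + 191/(-267))*(-14) = (-14/169 + 191*(-1/267))*(-14) = (-14/169 - 191/267)*(-14) = -36017/45123*(-14) = 504238/45123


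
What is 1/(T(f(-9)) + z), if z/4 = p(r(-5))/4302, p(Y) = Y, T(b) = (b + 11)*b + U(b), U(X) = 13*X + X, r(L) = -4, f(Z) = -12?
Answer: -2151/335564 ≈ -0.0064101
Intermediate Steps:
U(X) = 14*X
T(b) = 14*b + b*(11 + b) (T(b) = (b + 11)*b + 14*b = (11 + b)*b + 14*b = b*(11 + b) + 14*b = 14*b + b*(11 + b))
z = -8/2151 (z = 4*(-4/4302) = 4*(-4*1/4302) = 4*(-2/2151) = -8/2151 ≈ -0.0037192)
1/(T(f(-9)) + z) = 1/(-12*(25 - 12) - 8/2151) = 1/(-12*13 - 8/2151) = 1/(-156 - 8/2151) = 1/(-335564/2151) = -2151/335564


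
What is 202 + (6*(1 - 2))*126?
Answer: -554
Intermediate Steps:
202 + (6*(1 - 2))*126 = 202 + (6*(-1))*126 = 202 - 6*126 = 202 - 756 = -554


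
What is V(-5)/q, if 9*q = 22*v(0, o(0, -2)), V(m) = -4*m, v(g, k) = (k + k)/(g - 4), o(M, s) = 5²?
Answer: -36/55 ≈ -0.65455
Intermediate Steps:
o(M, s) = 25
v(g, k) = 2*k/(-4 + g) (v(g, k) = (2*k)/(-4 + g) = 2*k/(-4 + g))
q = -275/9 (q = (22*(2*25/(-4 + 0)))/9 = (22*(2*25/(-4)))/9 = (22*(2*25*(-¼)))/9 = (22*(-25/2))/9 = (⅑)*(-275) = -275/9 ≈ -30.556)
V(-5)/q = (-4*(-5))/(-275/9) = 20*(-9/275) = -36/55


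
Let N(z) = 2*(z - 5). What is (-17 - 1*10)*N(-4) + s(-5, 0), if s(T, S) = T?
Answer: 481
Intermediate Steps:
N(z) = -10 + 2*z (N(z) = 2*(-5 + z) = -10 + 2*z)
(-17 - 1*10)*N(-4) + s(-5, 0) = (-17 - 1*10)*(-10 + 2*(-4)) - 5 = (-17 - 10)*(-10 - 8) - 5 = -27*(-18) - 5 = 486 - 5 = 481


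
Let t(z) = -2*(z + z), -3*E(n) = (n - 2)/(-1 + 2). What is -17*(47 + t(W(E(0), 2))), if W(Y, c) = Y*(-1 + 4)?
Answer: -663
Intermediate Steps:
E(n) = ⅔ - n/3 (E(n) = -(n - 2)/(3*(-1 + 2)) = -(-2 + n)/(3*1) = -(-2 + n)/3 = ⅔ - n/3)
W(Y, c) = 3*Y (W(Y, c) = Y*3 = 3*Y)
t(z) = -4*z
-17*(47 + t(W(E(0), 2))) = -17*(47 - 12*(⅔ - ⅓*0)) = -17*(47 - 12*(⅔ + 0)) = -17*(47 - 12*2/3) = -17*(47 - 4*2) = -17*(47 - 8) = -17*39 = -663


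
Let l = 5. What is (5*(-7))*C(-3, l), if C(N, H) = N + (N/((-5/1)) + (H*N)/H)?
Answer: 189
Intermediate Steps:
C(N, H) = 9*N/5 (C(N, H) = N + (N/((-5*1)) + N) = N + (N/(-5) + N) = N + (N*(-1/5) + N) = N + (-N/5 + N) = N + 4*N/5 = 9*N/5)
(5*(-7))*C(-3, l) = (5*(-7))*((9/5)*(-3)) = -35*(-27/5) = 189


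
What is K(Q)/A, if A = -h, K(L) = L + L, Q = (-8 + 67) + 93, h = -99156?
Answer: 76/24789 ≈ 0.0030659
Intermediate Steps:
Q = 152 (Q = 59 + 93 = 152)
K(L) = 2*L
A = 99156 (A = -1*(-99156) = 99156)
K(Q)/A = (2*152)/99156 = 304*(1/99156) = 76/24789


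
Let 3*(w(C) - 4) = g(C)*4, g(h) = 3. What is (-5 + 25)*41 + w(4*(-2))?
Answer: 828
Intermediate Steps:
w(C) = 8 (w(C) = 4 + (3*4)/3 = 4 + (1/3)*12 = 4 + 4 = 8)
(-5 + 25)*41 + w(4*(-2)) = (-5 + 25)*41 + 8 = 20*41 + 8 = 820 + 8 = 828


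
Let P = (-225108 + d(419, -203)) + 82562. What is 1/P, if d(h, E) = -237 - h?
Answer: -1/143202 ≈ -6.9831e-6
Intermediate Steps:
P = -143202 (P = (-225108 + (-237 - 1*419)) + 82562 = (-225108 + (-237 - 419)) + 82562 = (-225108 - 656) + 82562 = -225764 + 82562 = -143202)
1/P = 1/(-143202) = -1/143202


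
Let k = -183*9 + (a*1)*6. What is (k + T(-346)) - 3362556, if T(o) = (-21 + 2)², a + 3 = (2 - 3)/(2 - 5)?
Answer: -3363858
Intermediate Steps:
a = -8/3 (a = -3 + (2 - 3)/(2 - 5) = -3 - 1/(-3) = -3 - 1*(-⅓) = -3 + ⅓ = -8/3 ≈ -2.6667)
T(o) = 361 (T(o) = (-19)² = 361)
k = -1663 (k = -183*9 - 8/3*1*6 = -1647 - 8/3*6 = -1647 - 16 = -1663)
(k + T(-346)) - 3362556 = (-1663 + 361) - 3362556 = -1302 - 3362556 = -3363858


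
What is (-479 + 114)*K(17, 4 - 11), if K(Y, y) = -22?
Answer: 8030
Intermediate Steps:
(-479 + 114)*K(17, 4 - 11) = (-479 + 114)*(-22) = -365*(-22) = 8030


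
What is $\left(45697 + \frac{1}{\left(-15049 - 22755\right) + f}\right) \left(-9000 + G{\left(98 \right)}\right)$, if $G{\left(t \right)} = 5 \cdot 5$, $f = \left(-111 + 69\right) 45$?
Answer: $- \frac{16279723035075}{39694} \approx -4.1013 \cdot 10^{8}$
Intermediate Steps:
$f = -1890$ ($f = \left(-42\right) 45 = -1890$)
$G{\left(t \right)} = 25$
$\left(45697 + \frac{1}{\left(-15049 - 22755\right) + f}\right) \left(-9000 + G{\left(98 \right)}\right) = \left(45697 + \frac{1}{\left(-15049 - 22755\right) - 1890}\right) \left(-9000 + 25\right) = \left(45697 + \frac{1}{\left(-15049 - 22755\right) - 1890}\right) \left(-8975\right) = \left(45697 + \frac{1}{-37804 - 1890}\right) \left(-8975\right) = \left(45697 + \frac{1}{-39694}\right) \left(-8975\right) = \left(45697 - \frac{1}{39694}\right) \left(-8975\right) = \frac{1813896717}{39694} \left(-8975\right) = - \frac{16279723035075}{39694}$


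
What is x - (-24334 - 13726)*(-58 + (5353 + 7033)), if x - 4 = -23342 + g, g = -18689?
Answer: 469161653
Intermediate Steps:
x = -42027 (x = 4 + (-23342 - 18689) = 4 - 42031 = -42027)
x - (-24334 - 13726)*(-58 + (5353 + 7033)) = -42027 - (-24334 - 13726)*(-58 + (5353 + 7033)) = -42027 - (-38060)*(-58 + 12386) = -42027 - (-38060)*12328 = -42027 - 1*(-469203680) = -42027 + 469203680 = 469161653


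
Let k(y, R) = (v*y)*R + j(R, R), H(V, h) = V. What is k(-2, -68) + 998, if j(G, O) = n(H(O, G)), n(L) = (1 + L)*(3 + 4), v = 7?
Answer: 1481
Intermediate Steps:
n(L) = 7 + 7*L (n(L) = (1 + L)*7 = 7 + 7*L)
j(G, O) = 7 + 7*O
k(y, R) = 7 + 7*R + 7*R*y (k(y, R) = (7*y)*R + (7 + 7*R) = 7*R*y + (7 + 7*R) = 7 + 7*R + 7*R*y)
k(-2, -68) + 998 = (7 + 7*(-68) + 7*(-68)*(-2)) + 998 = (7 - 476 + 952) + 998 = 483 + 998 = 1481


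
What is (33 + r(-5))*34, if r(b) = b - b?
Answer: 1122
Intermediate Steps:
r(b) = 0
(33 + r(-5))*34 = (33 + 0)*34 = 33*34 = 1122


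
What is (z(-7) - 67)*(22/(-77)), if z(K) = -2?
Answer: 138/7 ≈ 19.714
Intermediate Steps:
(z(-7) - 67)*(22/(-77)) = (-2 - 67)*(22/(-77)) = -1518*(-1)/77 = -69*(-2/7) = 138/7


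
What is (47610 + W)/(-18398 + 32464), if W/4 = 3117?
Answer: 30039/7033 ≈ 4.2711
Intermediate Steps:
W = 12468 (W = 4*3117 = 12468)
(47610 + W)/(-18398 + 32464) = (47610 + 12468)/(-18398 + 32464) = 60078/14066 = 60078*(1/14066) = 30039/7033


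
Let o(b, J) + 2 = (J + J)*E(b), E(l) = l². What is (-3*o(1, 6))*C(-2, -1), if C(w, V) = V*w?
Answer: -60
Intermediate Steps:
o(b, J) = -2 + 2*J*b² (o(b, J) = -2 + (J + J)*b² = -2 + (2*J)*b² = -2 + 2*J*b²)
(-3*o(1, 6))*C(-2, -1) = (-3*(-2 + 2*6*1²))*(-1*(-2)) = -3*(-2 + 2*6*1)*2 = -3*(-2 + 12)*2 = -3*10*2 = -30*2 = -60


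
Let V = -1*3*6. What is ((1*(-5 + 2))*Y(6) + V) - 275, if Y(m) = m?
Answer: -311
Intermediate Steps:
V = -18 (V = -3*6 = -18)
((1*(-5 + 2))*Y(6) + V) - 275 = ((1*(-5 + 2))*6 - 18) - 275 = ((1*(-3))*6 - 18) - 275 = (-3*6 - 18) - 275 = (-18 - 18) - 275 = -36 - 275 = -311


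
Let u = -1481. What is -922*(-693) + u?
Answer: 637465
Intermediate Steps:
-922*(-693) + u = -922*(-693) - 1481 = 638946 - 1481 = 637465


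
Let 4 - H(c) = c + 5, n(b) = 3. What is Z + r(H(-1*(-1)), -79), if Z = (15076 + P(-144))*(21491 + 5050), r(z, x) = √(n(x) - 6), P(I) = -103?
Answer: 397398393 + I*√3 ≈ 3.974e+8 + 1.732*I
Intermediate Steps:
H(c) = -1 - c (H(c) = 4 - (c + 5) = 4 - (5 + c) = 4 + (-5 - c) = -1 - c)
r(z, x) = I*√3 (r(z, x) = √(3 - 6) = √(-3) = I*√3)
Z = 397398393 (Z = (15076 - 103)*(21491 + 5050) = 14973*26541 = 397398393)
Z + r(H(-1*(-1)), -79) = 397398393 + I*√3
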